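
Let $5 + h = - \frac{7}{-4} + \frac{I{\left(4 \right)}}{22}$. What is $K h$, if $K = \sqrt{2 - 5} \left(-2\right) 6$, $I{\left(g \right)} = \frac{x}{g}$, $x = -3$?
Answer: $\frac{867 i \sqrt{3}}{22} \approx 68.259 i$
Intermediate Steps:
$I{\left(g \right)} = - \frac{3}{g}$
$h = - \frac{289}{88}$ ($h = -5 + \left(- \frac{7}{-4} + \frac{\left(-3\right) \frac{1}{4}}{22}\right) = -5 + \left(\left(-7\right) \left(- \frac{1}{4}\right) + \left(-3\right) \frac{1}{4} \cdot \frac{1}{22}\right) = -5 + \left(\frac{7}{4} - \frac{3}{88}\right) = -5 + \frac{151}{88} = - \frac{289}{88} \approx -3.2841$)
$K = - 12 i \sqrt{3}$ ($K = \sqrt{-3} \left(-2\right) 6 = i \sqrt{3} \left(-2\right) 6 = - 2 i \sqrt{3} \cdot 6 = - 12 i \sqrt{3} \approx - 20.785 i$)
$K h = - 12 i \sqrt{3} \left(- \frac{289}{88}\right) = \frac{867 i \sqrt{3}}{22}$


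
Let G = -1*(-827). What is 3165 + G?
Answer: 3992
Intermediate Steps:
G = 827
3165 + G = 3165 + 827 = 3992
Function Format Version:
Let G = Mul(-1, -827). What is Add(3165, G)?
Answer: 3992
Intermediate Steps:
G = 827
Add(3165, G) = Add(3165, 827) = 3992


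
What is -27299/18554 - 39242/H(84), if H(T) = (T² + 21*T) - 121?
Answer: -965570069/161401246 ≈ -5.9824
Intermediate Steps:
H(T) = -121 + T² + 21*T
-27299/18554 - 39242/H(84) = -27299/18554 - 39242/(-121 + 84² + 21*84) = -27299*1/18554 - 39242/(-121 + 7056 + 1764) = -27299/18554 - 39242/8699 = -965570069/161401246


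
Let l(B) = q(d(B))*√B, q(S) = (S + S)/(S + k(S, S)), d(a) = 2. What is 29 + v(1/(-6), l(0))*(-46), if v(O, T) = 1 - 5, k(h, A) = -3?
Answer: 213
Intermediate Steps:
q(S) = 2*S/(-3 + S) (q(S) = (S + S)/(S - 3) = (2*S)/(-3 + S) = 2*S/(-3 + S))
l(B) = -4*√B (l(B) = (2*2/(-3 + 2))*√B = (2*2/(-1))*√B = (2*2*(-1))*√B = -4*√B)
v(O, T) = -4
29 + v(1/(-6), l(0))*(-46) = 29 - 4*(-46) = 29 + 184 = 213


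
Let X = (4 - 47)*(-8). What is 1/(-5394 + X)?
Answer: -1/5050 ≈ -0.00019802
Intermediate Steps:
X = 344 (X = -43*(-8) = 344)
1/(-5394 + X) = 1/(-5394 + 344) = 1/(-5050) = -1/5050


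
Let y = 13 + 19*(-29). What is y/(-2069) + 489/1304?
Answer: 10511/16552 ≈ 0.63503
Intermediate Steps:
y = -538 (y = 13 - 551 = -538)
y/(-2069) + 489/1304 = -538/(-2069) + 489/1304 = -538*(-1/2069) + 489*(1/1304) = 538/2069 + 3/8 = 10511/16552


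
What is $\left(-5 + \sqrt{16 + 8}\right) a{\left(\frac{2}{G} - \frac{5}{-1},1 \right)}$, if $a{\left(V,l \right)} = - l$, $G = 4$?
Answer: $5 - 2 \sqrt{6} \approx 0.10102$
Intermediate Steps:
$\left(-5 + \sqrt{16 + 8}\right) a{\left(\frac{2}{G} - \frac{5}{-1},1 \right)} = \left(-5 + \sqrt{16 + 8}\right) \left(\left(-1\right) 1\right) = \left(-5 + \sqrt{24}\right) \left(-1\right) = \left(-5 + 2 \sqrt{6}\right) \left(-1\right) = 5 - 2 \sqrt{6}$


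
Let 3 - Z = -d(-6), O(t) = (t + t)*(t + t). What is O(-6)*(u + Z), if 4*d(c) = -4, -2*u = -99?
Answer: 7416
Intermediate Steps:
u = 99/2 (u = -1/2*(-99) = 99/2 ≈ 49.500)
O(t) = 4*t**2 (O(t) = (2*t)*(2*t) = 4*t**2)
d(c) = -1 (d(c) = (1/4)*(-4) = -1)
Z = 2 (Z = 3 - (-1)*(-1) = 3 - 1*1 = 3 - 1 = 2)
O(-6)*(u + Z) = (4*(-6)**2)*(99/2 + 2) = (4*36)*(103/2) = 144*(103/2) = 7416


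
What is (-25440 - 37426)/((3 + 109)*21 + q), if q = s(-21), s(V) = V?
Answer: -62866/2331 ≈ -26.970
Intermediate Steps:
q = -21
(-25440 - 37426)/((3 + 109)*21 + q) = (-25440 - 37426)/((3 + 109)*21 - 21) = -62866/(112*21 - 21) = -62866/(2352 - 21) = -62866/2331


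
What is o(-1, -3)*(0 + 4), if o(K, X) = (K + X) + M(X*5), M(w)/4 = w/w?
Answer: 0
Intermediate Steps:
M(w) = 4 (M(w) = 4*(w/w) = 4*1 = 4)
o(K, X) = 4 + K + X (o(K, X) = (K + X) + 4 = 4 + K + X)
o(-1, -3)*(0 + 4) = (4 - 1 - 3)*(0 + 4) = 0*4 = 0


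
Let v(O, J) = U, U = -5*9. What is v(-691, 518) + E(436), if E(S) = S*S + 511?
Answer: 190562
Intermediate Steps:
U = -45
v(O, J) = -45
E(S) = 511 + S² (E(S) = S² + 511 = 511 + S²)
v(-691, 518) + E(436) = -45 + (511 + 436²) = -45 + (511 + 190096) = -45 + 190607 = 190562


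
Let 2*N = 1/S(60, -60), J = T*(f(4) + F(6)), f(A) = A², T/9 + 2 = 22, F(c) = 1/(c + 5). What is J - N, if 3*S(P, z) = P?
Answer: 1274389/440 ≈ 2896.3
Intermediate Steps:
S(P, z) = P/3
F(c) = 1/(5 + c)
T = 180 (T = -18 + 9*22 = -18 + 198 = 180)
J = 31860/11 (J = 180*(4² + 1/(5 + 6)) = 180*(16 + 1/11) = 180*(177/11) = 31860/11 ≈ 2896.4)
N = 1/40 (N = 1/(2*(((⅓)*60))) = (½)/20 = (½)*(1/20) = 1/40 ≈ 0.025000)
J - N = 31860/11 - 1*1/40 = 31860/11 - 1/40 = 1274389/440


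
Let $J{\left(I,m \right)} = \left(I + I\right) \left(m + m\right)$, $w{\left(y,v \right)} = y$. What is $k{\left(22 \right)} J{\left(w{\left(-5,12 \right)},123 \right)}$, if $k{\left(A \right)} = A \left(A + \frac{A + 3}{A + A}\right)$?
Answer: $-1221390$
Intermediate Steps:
$J{\left(I,m \right)} = 4 I m$ ($J{\left(I,m \right)} = 2 I 2 m = 4 I m$)
$k{\left(A \right)} = A \left(A + \frac{3 + A}{2 A}\right)$
$k{\left(22 \right)} J{\left(w{\left(-5,12 \right)},123 \right)} = \left(\frac{3}{2} + 22^{2} + \frac{1}{2} \cdot 22\right) 4 \left(-5\right) 123 = \left(\frac{3}{2} + 484 + 11\right) \left(-2460\right) = \frac{993}{2} \left(-2460\right) = -1221390$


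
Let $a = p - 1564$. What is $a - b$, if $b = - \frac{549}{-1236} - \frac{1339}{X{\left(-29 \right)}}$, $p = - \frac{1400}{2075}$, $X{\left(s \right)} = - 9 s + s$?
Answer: $- \frac{3092759579}{1983368} \approx -1559.3$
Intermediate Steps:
$X{\left(s \right)} = - 8 s$
$p = - \frac{56}{83}$ ($p = \left(-1400\right) \frac{1}{2075} = - \frac{56}{83} \approx -0.6747$)
$a = - \frac{129868}{83}$ ($a = - \frac{56}{83} - 1564 = - \frac{129868}{83} \approx -1564.7$)
$b = - \frac{127303}{23896}$ ($b = - \frac{549}{-1236} - \frac{1339}{\left(-8\right) \left(-29\right)} = \left(-549\right) \left(- \frac{1}{1236}\right) - \frac{1339}{232} = \frac{183}{412} - \frac{1339}{232} = - \frac{127303}{23896} \approx -5.3274$)
$a - b = - \frac{129868}{83} - - \frac{127303}{23896} = - \frac{129868}{83} + \frac{127303}{23896} = - \frac{3092759579}{1983368}$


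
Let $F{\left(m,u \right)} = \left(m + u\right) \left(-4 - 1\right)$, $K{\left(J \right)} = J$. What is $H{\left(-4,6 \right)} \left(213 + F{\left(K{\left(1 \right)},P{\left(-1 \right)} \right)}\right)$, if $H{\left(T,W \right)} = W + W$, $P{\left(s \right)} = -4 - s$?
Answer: $2676$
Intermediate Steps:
$F{\left(m,u \right)} = - 5 m - 5 u$ ($F{\left(m,u \right)} = \left(m + u\right) \left(-5\right) = - 5 m - 5 u$)
$H{\left(T,W \right)} = 2 W$
$H{\left(-4,6 \right)} \left(213 + F{\left(K{\left(1 \right)},P{\left(-1 \right)} \right)}\right) = 2 \cdot 6 \left(213 - \left(5 + 5 \left(-4 - -1\right)\right)\right) = 12 \left(213 - \left(5 + 5 \left(-4 + 1\right)\right)\right) = 12 \left(213 - -10\right) = 12 \left(213 + \left(-5 + 15\right)\right) = 12 \left(213 + 10\right) = 12 \cdot 223 = 2676$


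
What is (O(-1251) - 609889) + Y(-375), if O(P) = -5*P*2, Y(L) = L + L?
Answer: -598129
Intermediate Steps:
Y(L) = 2*L
O(P) = -10*P
(O(-1251) - 609889) + Y(-375) = (-10*(-1251) - 609889) + 2*(-375) = (12510 - 609889) - 750 = -597379 - 750 = -598129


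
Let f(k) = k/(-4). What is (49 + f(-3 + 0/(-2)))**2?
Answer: 39601/16 ≈ 2475.1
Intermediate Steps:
f(k) = -k/4 (f(k) = k*(-1/4) = -k/4)
(49 + f(-3 + 0/(-2)))**2 = (49 - (-3 + 0/(-2))/4)**2 = (49 - (-3 + 0*(-1/2))/4)**2 = (49 - (-3 + 0)/4)**2 = (49 - 1/4*(-3))**2 = (49 + 3/4)**2 = (199/4)**2 = 39601/16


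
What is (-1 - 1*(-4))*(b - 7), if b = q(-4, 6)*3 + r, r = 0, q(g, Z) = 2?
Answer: -3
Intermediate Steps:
b = 6 (b = 2*3 + 0 = 6 + 0 = 6)
(-1 - 1*(-4))*(b - 7) = (-1 - 1*(-4))*(6 - 7) = (-1 + 4)*(-1) = 3*(-1) = -3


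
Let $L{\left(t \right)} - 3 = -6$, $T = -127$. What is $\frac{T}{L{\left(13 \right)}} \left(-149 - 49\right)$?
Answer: $-8382$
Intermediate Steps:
$L{\left(t \right)} = -3$ ($L{\left(t \right)} = 3 - 6 = -3$)
$\frac{T}{L{\left(13 \right)}} \left(-149 - 49\right) = - \frac{127}{-3} \left(-149 - 49\right) = \left(-127\right) \left(- \frac{1}{3}\right) \left(-198\right) = \frac{127}{3} \left(-198\right) = -8382$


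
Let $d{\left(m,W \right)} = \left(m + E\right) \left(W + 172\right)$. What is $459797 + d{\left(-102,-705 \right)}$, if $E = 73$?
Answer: $475254$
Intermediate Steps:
$d{\left(m,W \right)} = \left(73 + m\right) \left(172 + W\right)$ ($d{\left(m,W \right)} = \left(m + 73\right) \left(W + 172\right) = \left(73 + m\right) \left(172 + W\right)$)
$459797 + d{\left(-102,-705 \right)} = 459797 + \left(12556 + 73 \left(-705\right) + 172 \left(-102\right) - -71910\right) = 459797 + \left(12556 - 51465 - 17544 + 71910\right) = 459797 + 15457 = 475254$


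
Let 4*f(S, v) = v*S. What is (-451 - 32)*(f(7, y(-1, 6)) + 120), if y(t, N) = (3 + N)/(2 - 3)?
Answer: -201411/4 ≈ -50353.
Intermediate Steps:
y(t, N) = -3 - N (y(t, N) = (3 + N)/(-1) = (3 + N)*(-1) = -3 - N)
f(S, v) = S*v/4 (f(S, v) = (v*S)/4 = (S*v)/4 = S*v/4)
(-451 - 32)*(f(7, y(-1, 6)) + 120) = (-451 - 32)*((1/4)*7*(-3 - 1*6) + 120) = -483*((1/4)*7*(-3 - 6) + 120) = -483*((1/4)*7*(-9) + 120) = -483*(-63/4 + 120) = -483*417/4 = -201411/4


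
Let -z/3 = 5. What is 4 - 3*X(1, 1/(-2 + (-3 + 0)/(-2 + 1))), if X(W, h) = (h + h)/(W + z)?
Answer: 31/7 ≈ 4.4286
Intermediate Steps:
z = -15 (z = -3*5 = -15)
X(W, h) = 2*h/(-15 + W) (X(W, h) = (h + h)/(W - 15) = (2*h)/(-15 + W) = 2*h/(-15 + W))
4 - 3*X(1, 1/(-2 + (-3 + 0)/(-2 + 1))) = 4 - 6/((-2 + (-3 + 0)/(-2 + 1))*(-15 + 1)) = 4 - 6/((-2 - 3/(-1))*(-14)) = 4 - 6*(-1)/((-2 - 3*(-1))*14) = 4 - 6*(-1)/((-2 + 3)*14) = 4 - 6*(-1)/(1*14) = 4 - 6*(-1)/14 = 4 - 3*(-1/7) = 4 + 3/7 = 31/7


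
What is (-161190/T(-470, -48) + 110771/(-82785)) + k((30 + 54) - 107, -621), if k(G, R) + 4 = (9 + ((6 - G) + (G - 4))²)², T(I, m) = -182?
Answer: 7904993689/7533435 ≈ 1049.3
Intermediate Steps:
k(G, R) = 165 (k(G, R) = -4 + (9 + ((6 - G) + (G - 4))²)² = -4 + (9 + ((6 - G) + (-4 + G))²)² = -4 + (9 + 2²)² = -4 + (9 + 4)² = -4 + 13² = -4 + 169 = 165)
(-161190/T(-470, -48) + 110771/(-82785)) + k((30 + 54) - 107, -621) = (-161190/(-182) + 110771/(-82785)) + 165 = (-161190*(-1/182) + 110771*(-1/82785)) + 165 = (80595/91 - 110771/82785) + 165 = 6661976914/7533435 + 165 = 7904993689/7533435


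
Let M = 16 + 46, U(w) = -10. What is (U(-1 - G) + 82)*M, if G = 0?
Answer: 4464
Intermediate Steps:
M = 62
(U(-1 - G) + 82)*M = (-10 + 82)*62 = 72*62 = 4464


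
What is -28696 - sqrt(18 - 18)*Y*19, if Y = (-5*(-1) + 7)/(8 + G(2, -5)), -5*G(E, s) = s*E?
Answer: -28696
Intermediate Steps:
G(E, s) = -E*s/5 (G(E, s) = -s*E/5 = -E*s/5)
Y = 6/5 (Y = (-5*(-1) + 7)/(8 - 1/5*2*(-5)) = (5 + 7)/(8 + 2) = 12/10 = 12*(1/10) = 6/5 ≈ 1.2000)
-28696 - sqrt(18 - 18)*Y*19 = -28696 - sqrt(18 - 18)*(6/5)*19 = -28696 - sqrt(0)*(6/5)*19 = -28696 - 0*(6/5)*19 = -28696 - 0*19 = -28696 - 1*0 = -28696 + 0 = -28696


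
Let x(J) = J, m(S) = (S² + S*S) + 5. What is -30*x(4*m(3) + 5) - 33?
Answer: -2943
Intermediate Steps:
m(S) = 5 + 2*S² (m(S) = (S² + S²) + 5 = 2*S² + 5 = 5 + 2*S²)
-30*x(4*m(3) + 5) - 33 = -30*(4*(5 + 2*3²) + 5) - 33 = -30*(4*(5 + 2*9) + 5) - 33 = -30*(4*(5 + 18) + 5) - 33 = -30*(4*23 + 5) - 33 = -30*(92 + 5) - 33 = -30*97 - 33 = -2910 - 33 = -2943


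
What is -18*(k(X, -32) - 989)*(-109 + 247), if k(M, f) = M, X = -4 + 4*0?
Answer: 2466612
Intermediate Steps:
X = -4 (X = -4 + 0 = -4)
-18*(k(X, -32) - 989)*(-109 + 247) = -18*(-4 - 989)*(-109 + 247) = -(-17874)*138 = -18*(-137034) = 2466612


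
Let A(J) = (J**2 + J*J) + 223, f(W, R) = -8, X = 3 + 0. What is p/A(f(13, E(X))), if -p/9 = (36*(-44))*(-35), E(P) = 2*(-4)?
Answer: -18480/13 ≈ -1421.5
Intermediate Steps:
X = 3
E(P) = -8
A(J) = 223 + 2*J**2 (A(J) = (J**2 + J**2) + 223 = 2*J**2 + 223 = 223 + 2*J**2)
p = -498960 (p = -9*36*(-44)*(-35) = -(-14256)*(-35) = -9*55440 = -498960)
p/A(f(13, E(X))) = -498960/(223 + 2*(-8)**2) = -498960/(223 + 2*64) = -498960/(223 + 128) = -498960/351 = -498960*1/351 = -18480/13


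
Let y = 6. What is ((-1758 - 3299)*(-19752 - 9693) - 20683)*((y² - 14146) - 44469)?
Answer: -8721398628878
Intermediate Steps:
((-1758 - 3299)*(-19752 - 9693) - 20683)*((y² - 14146) - 44469) = ((-1758 - 3299)*(-19752 - 9693) - 20683)*((6² - 14146) - 44469) = (-5057*(-29445) - 20683)*((36 - 14146) - 44469) = (148903365 - 20683)*(-14110 - 44469) = 148882682*(-58579) = -8721398628878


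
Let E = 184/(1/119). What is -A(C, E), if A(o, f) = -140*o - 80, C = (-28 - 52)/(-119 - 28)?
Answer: 3280/21 ≈ 156.19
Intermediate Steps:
E = 21896 (E = 184/(1/119) = 184*119 = 21896)
C = 80/147 (C = -80/(-147) = -80*(-1/147) = 80/147 ≈ 0.54422)
A(o, f) = -80 - 140*o
-A(C, E) = -(-80 - 140*80/147) = -(-80 - 1600/21) = -1*(-3280/21) = 3280/21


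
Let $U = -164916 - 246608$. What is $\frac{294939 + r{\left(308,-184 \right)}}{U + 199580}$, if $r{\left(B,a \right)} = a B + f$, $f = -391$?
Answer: $- \frac{19823}{17662} \approx -1.1224$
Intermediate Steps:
$r{\left(B,a \right)} = -391 + B a$ ($r{\left(B,a \right)} = a B - 391 = B a - 391 = -391 + B a$)
$U = -411524$ ($U = -164916 - 246608 = -411524$)
$\frac{294939 + r{\left(308,-184 \right)}}{U + 199580} = \frac{294939 + \left(-391 + 308 \left(-184\right)\right)}{-411524 + 199580} = \frac{294939 - 57063}{-211944} = \left(294939 - 57063\right) \left(- \frac{1}{211944}\right) = 237876 \left(- \frac{1}{211944}\right) = - \frac{19823}{17662}$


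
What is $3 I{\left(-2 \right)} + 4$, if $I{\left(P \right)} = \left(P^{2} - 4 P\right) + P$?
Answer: $34$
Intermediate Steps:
$I{\left(P \right)} = P^{2} - 3 P$
$3 I{\left(-2 \right)} + 4 = 3 \left(- 2 \left(-3 - 2\right)\right) + 4 = 3 \left(\left(-2\right) \left(-5\right)\right) + 4 = 3 \cdot 10 + 4 = 30 + 4 = 34$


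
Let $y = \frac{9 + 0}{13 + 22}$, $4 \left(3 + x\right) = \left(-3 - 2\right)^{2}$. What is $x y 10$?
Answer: $\frac{117}{14} \approx 8.3571$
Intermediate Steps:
$x = \frac{13}{4}$ ($x = -3 + \frac{\left(-3 - 2\right)^{2}}{4} = -3 + \frac{\left(-5\right)^{2}}{4} = -3 + \frac{1}{4} \cdot 25 = -3 + \frac{25}{4} = \frac{13}{4} \approx 3.25$)
$y = \frac{9}{35} \approx 0.25714$
$x y 10 = \frac{13}{4} \cdot \frac{9}{35} \cdot 10 = \frac{117}{140} \cdot 10 = \frac{117}{14}$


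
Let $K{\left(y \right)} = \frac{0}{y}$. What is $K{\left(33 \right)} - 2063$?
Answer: $-2063$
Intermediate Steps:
$K{\left(y \right)} = 0$
$K{\left(33 \right)} - 2063 = 0 - 2063 = -2063$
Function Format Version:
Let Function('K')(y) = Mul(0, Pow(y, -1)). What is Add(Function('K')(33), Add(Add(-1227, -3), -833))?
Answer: -2063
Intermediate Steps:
Function('K')(y) = 0
Add(Function('K')(33), Add(Add(-1227, -3), -833)) = Add(0, Add(Add(-1227, -3), -833)) = Add(0, Add(-1230, -833)) = Add(0, -2063) = -2063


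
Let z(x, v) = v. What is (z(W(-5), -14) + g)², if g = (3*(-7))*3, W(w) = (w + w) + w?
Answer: 5929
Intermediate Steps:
W(w) = 3*w (W(w) = 2*w + w = 3*w)
g = -63 (g = -21*3 = -63)
(z(W(-5), -14) + g)² = (-14 - 63)² = (-77)² = 5929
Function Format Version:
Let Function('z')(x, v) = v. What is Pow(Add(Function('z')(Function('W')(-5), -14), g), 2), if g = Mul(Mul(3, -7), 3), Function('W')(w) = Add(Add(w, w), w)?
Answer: 5929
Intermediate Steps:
Function('W')(w) = Mul(3, w) (Function('W')(w) = Add(Mul(2, w), w) = Mul(3, w))
g = -63 (g = Mul(-21, 3) = -63)
Pow(Add(Function('z')(Function('W')(-5), -14), g), 2) = Pow(Add(-14, -63), 2) = Pow(-77, 2) = 5929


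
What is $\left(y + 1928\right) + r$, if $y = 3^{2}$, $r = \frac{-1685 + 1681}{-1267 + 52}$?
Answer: $\frac{2353459}{1215} \approx 1937.0$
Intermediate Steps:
$r = \frac{4}{1215}$ ($r = - \frac{4}{-1215} = \left(-4\right) \left(- \frac{1}{1215}\right) = \frac{4}{1215} \approx 0.0032922$)
$y = 9$
$\left(y + 1928\right) + r = \left(9 + 1928\right) + \frac{4}{1215} = 1937 + \frac{4}{1215} = \frac{2353459}{1215}$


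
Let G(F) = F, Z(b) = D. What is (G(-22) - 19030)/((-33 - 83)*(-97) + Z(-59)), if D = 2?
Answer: -9526/5627 ≈ -1.6929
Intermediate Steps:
Z(b) = 2
(G(-22) - 19030)/((-33 - 83)*(-97) + Z(-59)) = (-22 - 19030)/((-33 - 83)*(-97) + 2) = -19052/(-116*(-97) + 2) = -19052/(11252 + 2) = -19052/11254 = -19052*1/11254 = -9526/5627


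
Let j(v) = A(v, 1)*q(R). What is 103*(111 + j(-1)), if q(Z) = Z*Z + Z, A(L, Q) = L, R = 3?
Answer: 10197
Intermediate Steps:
q(Z) = Z + Z**2 (q(Z) = Z**2 + Z = Z + Z**2)
j(v) = 12*v (j(v) = v*(3*(1 + 3)) = v*(3*4) = v*12 = 12*v)
103*(111 + j(-1)) = 103*(111 + 12*(-1)) = 103*(111 - 12) = 103*99 = 10197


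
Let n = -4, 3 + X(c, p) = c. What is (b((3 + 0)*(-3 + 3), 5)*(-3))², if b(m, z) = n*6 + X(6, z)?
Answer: 3969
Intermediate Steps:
X(c, p) = -3 + c
b(m, z) = -21 (b(m, z) = -4*6 + (-3 + 6) = -24 + 3 = -21)
(b((3 + 0)*(-3 + 3), 5)*(-3))² = (-21*(-3))² = 63² = 3969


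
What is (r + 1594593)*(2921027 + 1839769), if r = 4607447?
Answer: 29526647223840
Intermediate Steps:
(r + 1594593)*(2921027 + 1839769) = (4607447 + 1594593)*(2921027 + 1839769) = 6202040*4760796 = 29526647223840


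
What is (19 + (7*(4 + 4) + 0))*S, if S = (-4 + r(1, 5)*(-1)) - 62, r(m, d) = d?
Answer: -5325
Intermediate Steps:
S = -71 (S = (-4 + 5*(-1)) - 62 = (-4 - 5) - 62 = -9 - 62 = -71)
(19 + (7*(4 + 4) + 0))*S = (19 + (7*(4 + 4) + 0))*(-71) = (19 + (7*8 + 0))*(-71) = (19 + (56 + 0))*(-71) = (19 + 56)*(-71) = 75*(-71) = -5325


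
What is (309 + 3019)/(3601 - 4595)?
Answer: -1664/497 ≈ -3.3481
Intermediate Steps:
(309 + 3019)/(3601 - 4595) = 3328/(-994) = 3328*(-1/994) = -1664/497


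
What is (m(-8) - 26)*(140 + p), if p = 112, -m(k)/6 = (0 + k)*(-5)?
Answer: -67032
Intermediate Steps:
m(k) = 30*k (m(k) = -6*(0 + k)*(-5) = -6*k*(-5) = -(-30)*k = 30*k)
(m(-8) - 26)*(140 + p) = (30*(-8) - 26)*(140 + 112) = (-240 - 26)*252 = -266*252 = -67032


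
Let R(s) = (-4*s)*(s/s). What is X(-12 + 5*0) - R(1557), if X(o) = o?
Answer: 6216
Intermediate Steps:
R(s) = -4*s (R(s) = -4*s*1 = -4*s)
X(-12 + 5*0) - R(1557) = (-12 + 5*0) - (-4)*1557 = (-12 + 0) - 1*(-6228) = -12 + 6228 = 6216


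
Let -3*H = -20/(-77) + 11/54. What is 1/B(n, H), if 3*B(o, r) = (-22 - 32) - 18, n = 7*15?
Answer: -1/24 ≈ -0.041667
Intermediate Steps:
n = 105
H = -1927/12474 (H = -(-20/(-77) + 11/54)/3 = -(-20*(-1/77) + 11*(1/54))/3 = -(20/77 + 11/54)/3 = -⅓*1927/4158 = -1927/12474 ≈ -0.15448)
B(o, r) = -24 (B(o, r) = ((-22 - 32) - 18)/3 = (-54 - 18)/3 = (⅓)*(-72) = -24)
1/B(n, H) = 1/(-24) = -1/24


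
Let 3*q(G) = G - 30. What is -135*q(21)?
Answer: 405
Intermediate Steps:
q(G) = -10 + G/3 (q(G) = (G - 30)/3 = (-30 + G)/3 = -10 + G/3)
-135*q(21) = -135*(-10 + (⅓)*21) = -135*(-10 + 7) = -135*(-3) = 405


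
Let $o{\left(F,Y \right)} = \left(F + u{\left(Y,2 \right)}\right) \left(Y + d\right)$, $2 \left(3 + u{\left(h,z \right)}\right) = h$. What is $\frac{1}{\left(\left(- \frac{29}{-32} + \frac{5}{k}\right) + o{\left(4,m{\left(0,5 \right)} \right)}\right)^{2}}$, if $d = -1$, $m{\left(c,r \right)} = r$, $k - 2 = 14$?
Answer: $\frac{1024}{237169} \approx 0.0043176$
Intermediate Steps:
$k = 16$ ($k = 2 + 14 = 16$)
$u{\left(h,z \right)} = -3 + \frac{h}{2}$
$o{\left(F,Y \right)} = \left(-1 + Y\right) \left(-3 + F + \frac{Y}{2}\right)$ ($o{\left(F,Y \right)} = \left(F + \left(-3 + \frac{Y}{2}\right)\right) \left(Y - 1\right) = \left(-3 + F + \frac{Y}{2}\right) \left(-1 + Y\right) = \left(-1 + Y\right) \left(-3 + F + \frac{Y}{2}\right)$)
$\frac{1}{\left(\left(- \frac{29}{-32} + \frac{5}{k}\right) + o{\left(4,m{\left(0,5 \right)} \right)}\right)^{2}} = \frac{1}{\left(\left(- \frac{29}{-32} + \frac{5}{16}\right) + \left(3 + \frac{5^{2}}{2} - 4 - \frac{35}{2} + 4 \cdot 5\right)\right)^{2}} = \frac{1}{\left(\left(\left(-29\right) \left(- \frac{1}{32}\right) + 5 \cdot \frac{1}{16}\right) + \left(3 + \frac{1}{2} \cdot 25 - 4 - \frac{35}{2} + 20\right)\right)^{2}} = \frac{1}{\left(\left(\frac{29}{32} + \frac{5}{16}\right) + \left(3 + \frac{25}{2} - 4 - \frac{35}{2} + 20\right)\right)^{2}} = \frac{1}{\left(\frac{39}{32} + 14\right)^{2}} = \frac{1}{\left(\frac{487}{32}\right)^{2}} = \frac{1}{\frac{237169}{1024}} = \frac{1024}{237169}$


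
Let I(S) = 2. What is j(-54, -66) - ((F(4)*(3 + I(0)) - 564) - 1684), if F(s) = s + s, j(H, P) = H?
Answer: 2154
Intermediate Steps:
F(s) = 2*s
j(-54, -66) - ((F(4)*(3 + I(0)) - 564) - 1684) = -54 - (((2*4)*(3 + 2) - 564) - 1684) = -54 - ((8*5 - 564) - 1684) = -54 - ((40 - 564) - 1684) = -54 - (-524 - 1684) = -54 - 1*(-2208) = -54 + 2208 = 2154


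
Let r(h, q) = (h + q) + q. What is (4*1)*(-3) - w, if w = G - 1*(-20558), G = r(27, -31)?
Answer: -20535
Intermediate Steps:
r(h, q) = h + 2*q
G = -35 (G = 27 + 2*(-31) = 27 - 62 = -35)
w = 20523 (w = -35 - 1*(-20558) = -35 + 20558 = 20523)
(4*1)*(-3) - w = (4*1)*(-3) - 1*20523 = 4*(-3) - 20523 = -12 - 20523 = -20535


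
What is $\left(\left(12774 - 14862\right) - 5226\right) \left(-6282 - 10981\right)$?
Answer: $126261582$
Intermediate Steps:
$\left(\left(12774 - 14862\right) - 5226\right) \left(-6282 - 10981\right) = \left(-2088 - 5226\right) \left(-17263\right) = \left(-7314\right) \left(-17263\right) = 126261582$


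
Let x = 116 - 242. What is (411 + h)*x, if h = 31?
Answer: -55692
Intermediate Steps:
x = -126
(411 + h)*x = (411 + 31)*(-126) = 442*(-126) = -55692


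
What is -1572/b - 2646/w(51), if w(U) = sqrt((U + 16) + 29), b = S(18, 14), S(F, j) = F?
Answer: -262/3 - 441*sqrt(6)/4 ≈ -357.39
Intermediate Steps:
b = 18
w(U) = sqrt(45 + U) (w(U) = sqrt((16 + U) + 29) = sqrt(45 + U))
-1572/b - 2646/w(51) = -1572/18 - 2646/sqrt(45 + 51) = -1572*1/18 - 2646*sqrt(6)/24 = -262/3 - 2646*sqrt(6)/24 = -262/3 - 441*sqrt(6)/4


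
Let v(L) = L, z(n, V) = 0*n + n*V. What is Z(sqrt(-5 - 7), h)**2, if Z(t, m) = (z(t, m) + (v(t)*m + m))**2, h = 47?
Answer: 9842316577 - 3669520112*I*sqrt(3) ≈ 9.8423e+9 - 6.3558e+9*I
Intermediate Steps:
z(n, V) = V*n (z(n, V) = 0 + V*n = V*n)
Z(t, m) = (m + 2*m*t)**2 (Z(t, m) = (m*t + (t*m + m))**2 = (m*t + (m*t + m))**2 = (m*t + (m + m*t))**2 = (m + 2*m*t)**2)
Z(sqrt(-5 - 7), h)**2 = (47**2*(1 + 2*sqrt(-5 - 7))**2)**2 = (2209*(1 + 2*sqrt(-12))**2)**2 = (2209*(1 + 2*(2*I*sqrt(3)))**2)**2 = (2209*(1 + 4*I*sqrt(3))**2)**2 = 4879681*(1 + 4*I*sqrt(3))**4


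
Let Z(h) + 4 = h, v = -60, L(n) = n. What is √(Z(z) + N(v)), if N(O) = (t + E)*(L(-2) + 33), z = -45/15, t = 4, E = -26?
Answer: I*√689 ≈ 26.249*I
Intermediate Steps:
z = -3 (z = -45*1/15 = -3)
Z(h) = -4 + h
N(O) = -682 (N(O) = (4 - 26)*(-2 + 33) = -22*31 = -682)
√(Z(z) + N(v)) = √((-4 - 3) - 682) = √(-7 - 682) = √(-689) = I*√689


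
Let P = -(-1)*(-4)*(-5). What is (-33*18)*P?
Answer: -11880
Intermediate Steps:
P = 20 (P = -1*4*(-5) = -4*(-5) = 20)
(-33*18)*P = -33*18*20 = -594*20 = -11880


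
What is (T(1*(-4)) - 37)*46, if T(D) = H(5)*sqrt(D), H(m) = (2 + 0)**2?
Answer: -1702 + 368*I ≈ -1702.0 + 368.0*I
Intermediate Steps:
H(m) = 4 (H(m) = 2**2 = 4)
T(D) = 4*sqrt(D)
(T(1*(-4)) - 37)*46 = (4*sqrt(1*(-4)) - 37)*46 = (4*sqrt(-4) - 37)*46 = (4*(2*I) - 37)*46 = (8*I - 37)*46 = (-37 + 8*I)*46 = -1702 + 368*I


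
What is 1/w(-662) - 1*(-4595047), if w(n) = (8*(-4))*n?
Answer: 97341475649/21184 ≈ 4.5950e+6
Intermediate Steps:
w(n) = -32*n
1/w(-662) - 1*(-4595047) = 1/(-32*(-662)) - 1*(-4595047) = 1/21184 + 4595047 = 97341475649/21184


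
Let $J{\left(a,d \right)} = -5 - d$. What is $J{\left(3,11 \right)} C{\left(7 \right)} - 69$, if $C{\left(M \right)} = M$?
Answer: $-181$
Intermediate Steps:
$J{\left(3,11 \right)} C{\left(7 \right)} - 69 = \left(-5 - 11\right) 7 - 69 = \left(-16\right) 7 - 69 = -112 - 69 = -181$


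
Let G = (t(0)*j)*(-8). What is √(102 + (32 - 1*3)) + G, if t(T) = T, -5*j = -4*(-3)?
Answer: √131 ≈ 11.446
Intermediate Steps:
j = -12/5 (j = -(-4)*(-3)/5 = -⅕*12 = -12/5 ≈ -2.4000)
G = 0 (G = (0*(-12/5))*(-8) = 0*(-8) = 0)
√(102 + (32 - 1*3)) + G = √(102 + (32 - 1*3)) + 0 = √(102 + (32 - 3)) + 0 = √(102 + 29) + 0 = √131 + 0 = √131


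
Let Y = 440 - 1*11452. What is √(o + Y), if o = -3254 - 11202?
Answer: 2*I*√6367 ≈ 159.59*I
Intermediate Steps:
Y = -11012 (Y = 440 - 11452 = -11012)
o = -14456
√(o + Y) = √(-14456 - 11012) = √(-25468) = 2*I*√6367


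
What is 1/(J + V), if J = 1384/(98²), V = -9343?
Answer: -2401/22432197 ≈ -0.00010703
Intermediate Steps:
J = 346/2401 (J = 1384/9604 = 1384*(1/9604) = 346/2401 ≈ 0.14411)
1/(J + V) = 1/(346/2401 - 9343) = 1/(-22432197/2401) = -2401/22432197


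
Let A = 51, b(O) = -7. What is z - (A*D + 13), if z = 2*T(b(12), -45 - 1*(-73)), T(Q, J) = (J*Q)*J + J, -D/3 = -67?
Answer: -21184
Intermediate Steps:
D = 201 (D = -3*(-67) = 201)
T(Q, J) = J + Q*J² (T(Q, J) = Q*J² + J = J + Q*J²)
z = -10920 (z = 2*((-45 - 1*(-73))*(1 + (-45 - 1*(-73))*(-7))) = 2*((-45 + 73)*(1 + (-45 + 73)*(-7))) = 2*(28*(1 + 28*(-7))) = 2*(28*(1 - 196)) = 2*(28*(-195)) = 2*(-5460) = -10920)
z - (A*D + 13) = -10920 - (51*201 + 13) = -10920 - (10251 + 13) = -10920 - 1*10264 = -10920 - 10264 = -21184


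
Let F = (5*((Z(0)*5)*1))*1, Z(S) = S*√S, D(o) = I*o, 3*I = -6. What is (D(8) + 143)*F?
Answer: 0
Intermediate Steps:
I = -2 (I = (⅓)*(-6) = -2)
D(o) = -2*o
Z(S) = S^(3/2)
F = 0 (F = (5*((0^(3/2)*5)*1))*1 = (5*((0*5)*1))*1 = (5*(0*1))*1 = (5*0)*1 = 0*1 = 0)
(D(8) + 143)*F = (-2*8 + 143)*0 = (-16 + 143)*0 = 127*0 = 0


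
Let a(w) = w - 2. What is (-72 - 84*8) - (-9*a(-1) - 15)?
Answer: -756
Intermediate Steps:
a(w) = -2 + w
(-72 - 84*8) - (-9*a(-1) - 15) = (-72 - 84*8) - (-9*(-2 - 1) - 15) = (-72 - 672) - (-9*(-3) - 15) = -744 - (27 - 15) = -744 - 1*12 = -744 - 12 = -756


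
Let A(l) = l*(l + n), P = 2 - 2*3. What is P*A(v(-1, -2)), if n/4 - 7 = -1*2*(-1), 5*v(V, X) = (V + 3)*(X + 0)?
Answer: 2816/25 ≈ 112.64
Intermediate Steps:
v(V, X) = X*(3 + V)/5 (v(V, X) = ((V + 3)*(X + 0))/5 = ((3 + V)*X)/5 = (X*(3 + V))/5 = X*(3 + V)/5)
n = 36 (n = 28 + 4*(-1*2*(-1)) = 28 + 4*(-2*(-1)) = 28 + 4*2 = 28 + 8 = 36)
P = -4 (P = 2 - 6 = -4)
A(l) = l*(36 + l) (A(l) = l*(l + 36) = l*(36 + l))
P*A(v(-1, -2)) = -4*(⅕)*(-2)*(3 - 1)*(36 + (⅕)*(-2)*(3 - 1)) = -4*(⅕)*(-2)*2*(36 + (⅕)*(-2)*2) = -(-16)*(36 - ⅘)/5 = -(-16)*176/(5*5) = -4*(-704/25) = 2816/25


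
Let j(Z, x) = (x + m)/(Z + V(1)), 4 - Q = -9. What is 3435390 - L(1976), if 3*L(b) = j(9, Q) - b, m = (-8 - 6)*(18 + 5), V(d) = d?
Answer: 103081769/30 ≈ 3.4361e+6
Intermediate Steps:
Q = 13 (Q = 4 - 1*(-9) = 4 + 9 = 13)
m = -322 (m = -14*23 = -322)
j(Z, x) = (-322 + x)/(1 + Z) (j(Z, x) = (x - 322)/(Z + 1) = (-322 + x)/(1 + Z))
L(b) = -103/10 - b/3 (L(b) = ((-322 + 13)/(1 + 9) - b)/3 = (-309/10 - b)/3 = -103/10 - b/3)
3435390 - L(1976) = 3435390 - (-103/10 - ⅓*1976) = 3435390 - (-103/10 - 1976/3) = 3435390 - 1*(-20069/30) = 3435390 + 20069/30 = 103081769/30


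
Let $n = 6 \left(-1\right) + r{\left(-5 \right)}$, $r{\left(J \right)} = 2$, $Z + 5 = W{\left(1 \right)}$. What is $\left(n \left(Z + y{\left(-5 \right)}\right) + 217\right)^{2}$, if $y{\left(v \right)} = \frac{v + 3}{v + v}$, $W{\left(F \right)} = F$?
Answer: $\frac{1347921}{25} \approx 53917.0$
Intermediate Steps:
$Z = -4$ ($Z = -5 + 1 = -4$)
$y{\left(v \right)} = \frac{3 + v}{2 v}$
$n = -4$ ($n = 6 \left(-1\right) + 2 = -6 + 2 = -4$)
$\left(n \left(Z + y{\left(-5 \right)}\right) + 217\right)^{2} = \left(- 4 \left(-4 + \frac{3 - 5}{2 \left(-5\right)}\right) + 217\right)^{2} = \left(- 4 \left(-4 + \frac{1}{2} \left(- \frac{1}{5}\right) \left(-2\right)\right) + 217\right)^{2} = \left(- 4 \left(-4 + \frac{1}{5}\right) + 217\right)^{2} = \left(\left(-4\right) \left(- \frac{19}{5}\right) + 217\right)^{2} = \left(\frac{76}{5} + 217\right)^{2} = \left(\frac{1161}{5}\right)^{2} = \frac{1347921}{25}$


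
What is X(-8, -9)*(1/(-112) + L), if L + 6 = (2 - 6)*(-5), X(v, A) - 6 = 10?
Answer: 1567/7 ≈ 223.86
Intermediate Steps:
X(v, A) = 16 (X(v, A) = 6 + 10 = 16)
L = 14 (L = -6 + (2 - 6)*(-5) = -6 - 4*(-5) = -6 + 20 = 14)
X(-8, -9)*(1/(-112) + L) = 16*(1/(-112) + 14) = 16*(-1/112 + 14) = 16*(1567/112) = 1567/7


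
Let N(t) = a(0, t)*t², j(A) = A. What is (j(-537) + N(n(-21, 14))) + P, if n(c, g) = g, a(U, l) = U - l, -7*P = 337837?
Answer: -360804/7 ≈ -51543.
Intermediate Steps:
P = -337837/7 (P = -⅐*337837 = -337837/7 ≈ -48262.)
N(t) = -t³ (N(t) = (0 - t)*t² = (-t)*t² = -t³)
(j(-537) + N(n(-21, 14))) + P = (-537 - 1*14³) - 337837/7 = (-537 - 1*2744) - 337837/7 = (-537 - 2744) - 337837/7 = -3281 - 337837/7 = -360804/7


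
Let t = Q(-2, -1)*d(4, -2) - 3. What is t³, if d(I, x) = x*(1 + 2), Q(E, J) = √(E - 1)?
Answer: 945 + 486*I*√3 ≈ 945.0 + 841.78*I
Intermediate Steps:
Q(E, J) = √(-1 + E)
d(I, x) = 3*x (d(I, x) = x*3 = 3*x)
t = -3 - 6*I*√3 (t = √(-1 - 2)*(3*(-2)) - 3 = √(-3)*(-6) - 3 = (I*√3)*(-6) - 3 = -6*I*√3 - 3 = -3 - 6*I*√3 ≈ -3.0 - 10.392*I)
t³ = (-3 - 6*I*√3)³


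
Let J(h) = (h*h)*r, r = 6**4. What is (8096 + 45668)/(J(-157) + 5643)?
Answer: 53764/31950747 ≈ 0.0016827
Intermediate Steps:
r = 1296
J(h) = 1296*h**2 (J(h) = (h*h)*1296 = h**2*1296 = 1296*h**2)
(8096 + 45668)/(J(-157) + 5643) = (8096 + 45668)/(1296*(-157)**2 + 5643) = 53764/(1296*24649 + 5643) = 53764/(31945104 + 5643) = 53764/31950747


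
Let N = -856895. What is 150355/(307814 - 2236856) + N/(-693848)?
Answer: 774331464275/669230966808 ≈ 1.1570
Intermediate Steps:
150355/(307814 - 2236856) + N/(-693848) = 150355/(307814 - 2236856) - 856895/(-693848) = 150355/(-1929042) - 856895*(-1/693848) = 150355*(-1/1929042) + 856895/693848 = -150355/1929042 + 856895/693848 = 774331464275/669230966808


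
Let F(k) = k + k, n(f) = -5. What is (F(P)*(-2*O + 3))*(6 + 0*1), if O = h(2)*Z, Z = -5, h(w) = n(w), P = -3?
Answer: 1692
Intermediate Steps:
h(w) = -5
F(k) = 2*k
O = 25 (O = -5*(-5) = 25)
(F(P)*(-2*O + 3))*(6 + 0*1) = ((2*(-3))*(-2*25 + 3))*(6 + 0*1) = (-6*(-50 + 3))*(6 + 0) = -6*(-47)*6 = 282*6 = 1692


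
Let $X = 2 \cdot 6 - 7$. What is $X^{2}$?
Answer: $25$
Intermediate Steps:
$X = 5$ ($X = 12 - 7 = 5$)
$X^{2} = 5^{2} = 25$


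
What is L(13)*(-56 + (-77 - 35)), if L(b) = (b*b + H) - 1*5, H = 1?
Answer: -27720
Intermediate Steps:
L(b) = -4 + b² (L(b) = (b*b + 1) - 1*5 = (b² + 1) - 5 = (1 + b²) - 5 = -4 + b²)
L(13)*(-56 + (-77 - 35)) = (-4 + 13²)*(-56 + (-77 - 35)) = (-4 + 169)*(-56 - 112) = 165*(-168) = -27720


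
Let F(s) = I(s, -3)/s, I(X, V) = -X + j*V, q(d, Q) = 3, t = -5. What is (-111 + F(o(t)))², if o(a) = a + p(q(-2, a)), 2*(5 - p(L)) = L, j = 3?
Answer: 11236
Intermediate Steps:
p(L) = 5 - L/2
o(a) = 7/2 + a (o(a) = a + (5 - ½*3) = a + (5 - 3/2) = a + 7/2 = 7/2 + a)
I(X, V) = -X + 3*V
F(s) = (-9 - s)/s (F(s) = (-s + 3*(-3))/s = (-s - 9)/s = (-9 - s)/s)
(-111 + F(o(t)))² = (-111 + (-9 - (7/2 - 5))/(7/2 - 5))² = (-111 + (-9 - 1*(-3/2))/(-3/2))² = (-111 - 2*(-9 + 3/2)/3)² = (-111 - ⅔*(-15/2))² = (-111 + 5)² = (-106)² = 11236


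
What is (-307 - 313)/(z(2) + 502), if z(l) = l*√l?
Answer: -77810/62999 + 310*√2/62999 ≈ -1.2281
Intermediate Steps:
z(l) = l^(3/2)
(-307 - 313)/(z(2) + 502) = (-307 - 313)/(2^(3/2) + 502) = -620/(2*√2 + 502) = -620/(502 + 2*√2)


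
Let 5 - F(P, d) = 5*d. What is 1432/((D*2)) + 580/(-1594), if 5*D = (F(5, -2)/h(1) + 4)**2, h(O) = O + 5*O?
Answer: 11364030/134693 ≈ 84.370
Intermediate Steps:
h(O) = 6*O
F(P, d) = 5 - 5*d
D = 169/20 (D = ((5 - 5*(-2))/((6*1)) + 4)**2/5 = ((5 + 10)/6 + 4)**2/5 = (15*(1/6) + 4)**2/5 = (5/2 + 4)**2/5 = (13/2)**2/5 = (1/5)*(169/4) = 169/20 ≈ 8.4500)
1432/((D*2)) + 580/(-1594) = 1432/(((169/20)*2)) + 580/(-1594) = 1432/(169/10) + 580*(-1/1594) = 1432*(10/169) - 290/797 = 14320/169 - 290/797 = 11364030/134693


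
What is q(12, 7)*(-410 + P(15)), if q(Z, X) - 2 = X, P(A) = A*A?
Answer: -1665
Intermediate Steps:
P(A) = A**2
q(Z, X) = 2 + X
q(12, 7)*(-410 + P(15)) = (2 + 7)*(-410 + 15**2) = 9*(-410 + 225) = 9*(-185) = -1665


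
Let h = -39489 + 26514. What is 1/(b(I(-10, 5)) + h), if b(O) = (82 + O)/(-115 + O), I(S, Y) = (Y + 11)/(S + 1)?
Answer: -1051/13637447 ≈ -7.7067e-5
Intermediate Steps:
I(S, Y) = (11 + Y)/(1 + S)
b(O) = (82 + O)/(-115 + O)
h = -12975
1/(b(I(-10, 5)) + h) = 1/((82 + (11 + 5)/(1 - 10))/(-115 + (11 + 5)/(1 - 10)) - 12975) = 1/((82 + 16/(-9))/(-115 + 16/(-9)) - 12975) = 1/((82 - 1/9*16)/(-115 - 1/9*16) - 12975) = 1/((82 - 16/9)/(-115 - 16/9) - 12975) = 1/((722/9)/(-1051/9) - 12975) = 1/(-9/1051*722/9 - 12975) = 1/(-722/1051 - 12975) = 1/(-13637447/1051) = -1051/13637447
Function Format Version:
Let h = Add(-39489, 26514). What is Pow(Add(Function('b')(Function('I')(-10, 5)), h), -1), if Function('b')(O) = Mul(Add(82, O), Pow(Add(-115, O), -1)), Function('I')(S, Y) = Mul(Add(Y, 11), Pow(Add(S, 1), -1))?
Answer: Rational(-1051, 13637447) ≈ -7.7067e-5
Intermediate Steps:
Function('I')(S, Y) = Mul(Pow(Add(1, S), -1), Add(11, Y)) (Function('I')(S, Y) = Mul(Add(11, Y), Pow(Add(1, S), -1)) = Mul(Pow(Add(1, S), -1), Add(11, Y)))
Function('b')(O) = Mul(Pow(Add(-115, O), -1), Add(82, O))
h = -12975
Pow(Add(Function('b')(Function('I')(-10, 5)), h), -1) = Pow(Add(Mul(Pow(Add(-115, Mul(Pow(Add(1, -10), -1), Add(11, 5))), -1), Add(82, Mul(Pow(Add(1, -10), -1), Add(11, 5)))), -12975), -1) = Pow(Add(Mul(Pow(Add(-115, Mul(Pow(-9, -1), 16)), -1), Add(82, Mul(Pow(-9, -1), 16))), -12975), -1) = Pow(Add(Mul(Pow(Add(-115, Mul(Rational(-1, 9), 16)), -1), Add(82, Mul(Rational(-1, 9), 16))), -12975), -1) = Pow(Add(Mul(Pow(Add(-115, Rational(-16, 9)), -1), Add(82, Rational(-16, 9))), -12975), -1) = Pow(Add(Mul(Pow(Rational(-1051, 9), -1), Rational(722, 9)), -12975), -1) = Pow(Add(Mul(Rational(-9, 1051), Rational(722, 9)), -12975), -1) = Pow(Add(Rational(-722, 1051), -12975), -1) = Pow(Rational(-13637447, 1051), -1) = Rational(-1051, 13637447)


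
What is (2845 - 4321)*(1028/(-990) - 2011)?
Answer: 163337276/55 ≈ 2.9698e+6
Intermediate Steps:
(2845 - 4321)*(1028/(-990) - 2011) = -1476*(1028*(-1/990) - 2011) = -1476*(-514/495 - 2011) = -1476*(-995959/495) = 163337276/55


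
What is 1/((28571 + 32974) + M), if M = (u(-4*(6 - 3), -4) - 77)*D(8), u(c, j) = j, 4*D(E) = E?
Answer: 1/61383 ≈ 1.6291e-5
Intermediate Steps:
D(E) = E/4
M = -162 (M = (-4 - 77)*((1/4)*8) = -81*2 = -162)
1/((28571 + 32974) + M) = 1/((28571 + 32974) - 162) = 1/(61545 - 162) = 1/61383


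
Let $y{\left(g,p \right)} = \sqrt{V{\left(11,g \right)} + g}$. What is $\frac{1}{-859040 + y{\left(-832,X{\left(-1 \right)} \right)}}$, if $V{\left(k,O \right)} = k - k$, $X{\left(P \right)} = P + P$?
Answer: $- \frac{2065}{1773917602} - \frac{i \sqrt{13}}{92243715304} \approx -1.1641 \cdot 10^{-6} - 3.9087 \cdot 10^{-11} i$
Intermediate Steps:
$X{\left(P \right)} = 2 P$
$V{\left(k,O \right)} = 0$
$y{\left(g,p \right)} = \sqrt{g}$ ($y{\left(g,p \right)} = \sqrt{0 + g} = \sqrt{g}$)
$\frac{1}{-859040 + y{\left(-832,X{\left(-1 \right)} \right)}} = \frac{1}{-859040 + \sqrt{-832}} = \frac{1}{-859040 + 8 i \sqrt{13}}$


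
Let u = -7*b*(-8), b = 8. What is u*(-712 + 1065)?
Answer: 158144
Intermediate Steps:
u = 448 (u = -7*8*(-8) = -56*(-8) = 448)
u*(-712 + 1065) = 448*(-712 + 1065) = 448*353 = 158144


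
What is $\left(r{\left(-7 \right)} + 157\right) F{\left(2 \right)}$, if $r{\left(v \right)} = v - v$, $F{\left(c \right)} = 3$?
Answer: $471$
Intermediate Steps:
$r{\left(v \right)} = 0$
$\left(r{\left(-7 \right)} + 157\right) F{\left(2 \right)} = \left(0 + 157\right) 3 = 157 \cdot 3 = 471$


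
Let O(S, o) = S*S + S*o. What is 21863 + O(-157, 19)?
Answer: 43529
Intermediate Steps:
O(S, o) = S**2 + S*o
21863 + O(-157, 19) = 21863 - 157*(-157 + 19) = 21863 - 157*(-138) = 21863 + 21666 = 43529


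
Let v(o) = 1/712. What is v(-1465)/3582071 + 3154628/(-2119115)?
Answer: -8045672247787541/5404664115661480 ≈ -1.4887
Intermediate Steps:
v(o) = 1/712
v(-1465)/3582071 + 3154628/(-2119115) = (1/712)/3582071 + 3154628/(-2119115) = (1/712)*(1/3582071) + 3154628*(-1/2119115) = 1/2550434552 - 3154628/2119115 = -8045672247787541/5404664115661480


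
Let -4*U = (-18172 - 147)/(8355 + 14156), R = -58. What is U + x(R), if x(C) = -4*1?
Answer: -341857/90044 ≈ -3.7966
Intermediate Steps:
x(C) = -4
U = 18319/90044 (U = -(-18172 - 147)/(4*(8355 + 14156)) = -(-18319)/(4*22511) = -¼*(-18319/22511) = 18319/90044 ≈ 0.20344)
U + x(R) = 18319/90044 - 4 = -341857/90044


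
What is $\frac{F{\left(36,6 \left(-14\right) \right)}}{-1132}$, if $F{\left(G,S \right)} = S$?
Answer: $\frac{21}{283} \approx 0.074205$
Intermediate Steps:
$\frac{F{\left(36,6 \left(-14\right) \right)}}{-1132} = \frac{6 \left(-14\right)}{-1132} = \left(-84\right) \left(- \frac{1}{1132}\right) = \frac{21}{283}$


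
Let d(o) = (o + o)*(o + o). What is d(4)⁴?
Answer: 16777216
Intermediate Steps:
d(o) = 4*o² (d(o) = (2*o)*(2*o) = 4*o²)
d(4)⁴ = (4*4²)⁴ = (4*16)⁴ = 64⁴ = 16777216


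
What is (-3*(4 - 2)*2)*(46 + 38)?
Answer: -1008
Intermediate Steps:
(-3*(4 - 2)*2)*(46 + 38) = (-3*2*2)*84 = -6*2*84 = -12*84 = -1008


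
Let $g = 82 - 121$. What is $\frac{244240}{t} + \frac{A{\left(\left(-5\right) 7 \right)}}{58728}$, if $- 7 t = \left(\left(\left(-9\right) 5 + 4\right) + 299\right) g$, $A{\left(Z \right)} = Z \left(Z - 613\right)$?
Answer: $\frac{48756925}{286299} \approx 170.3$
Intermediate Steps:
$g = -39$
$A{\left(Z \right)} = Z \left(-613 + Z\right)$
$t = \frac{10062}{7}$ ($t = - \frac{\left(\left(\left(-9\right) 5 + 4\right) + 299\right) \left(-39\right)}{7} = - \frac{\left(\left(-45 + 4\right) + 299\right) \left(-39\right)}{7} = - \frac{\left(-41 + 299\right) \left(-39\right)}{7} = - \frac{258 \left(-39\right)}{7} = \left(- \frac{1}{7}\right) \left(-10062\right) = \frac{10062}{7} \approx 1437.4$)
$\frac{244240}{t} + \frac{A{\left(\left(-5\right) 7 \right)}}{58728} = \frac{244240}{\frac{10062}{7}} + \frac{\left(-5\right) 7 \left(-613 - 35\right)}{58728} = 244240 \cdot \frac{7}{10062} + - 35 \left(-613 - 35\right) \frac{1}{58728} = \frac{19880}{117} + \left(-35\right) \left(-648\right) \frac{1}{58728} = \frac{19880}{117} + 22680 \cdot \frac{1}{58728} = \frac{19880}{117} + \frac{945}{2447} = \frac{48756925}{286299}$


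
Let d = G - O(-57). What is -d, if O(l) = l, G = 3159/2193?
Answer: -42720/731 ≈ -58.440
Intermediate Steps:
G = 1053/731 (G = 3159*(1/2193) = 1053/731 ≈ 1.4405)
d = 42720/731 (d = 1053/731 - 1*(-57) = 1053/731 + 57 = 42720/731 ≈ 58.440)
-d = -1*42720/731 = -42720/731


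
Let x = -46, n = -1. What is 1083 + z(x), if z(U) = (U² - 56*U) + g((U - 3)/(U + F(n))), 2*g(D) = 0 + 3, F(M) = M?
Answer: 11553/2 ≈ 5776.5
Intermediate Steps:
g(D) = 3/2 (g(D) = (0 + 3)/2 = (½)*3 = 3/2)
z(U) = 3/2 + U² - 56*U (z(U) = (U² - 56*U) + 3/2 = 3/2 + U² - 56*U)
1083 + z(x) = 1083 + (3/2 + (-46)² - 56*(-46)) = 1083 + (3/2 + 2116 + 2576) = 1083 + 9387/2 = 11553/2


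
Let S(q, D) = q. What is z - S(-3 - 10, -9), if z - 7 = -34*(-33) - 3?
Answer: 1139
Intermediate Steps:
z = 1126 (z = 7 + (-34*(-33) - 3) = 7 + (1122 - 3) = 7 + 1119 = 1126)
z - S(-3 - 10, -9) = 1126 - (-3 - 10) = 1126 - 1*(-13) = 1126 + 13 = 1139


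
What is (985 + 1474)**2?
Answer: 6046681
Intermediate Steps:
(985 + 1474)**2 = 2459**2 = 6046681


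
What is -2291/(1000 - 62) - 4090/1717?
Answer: -7770067/1610546 ≈ -4.8245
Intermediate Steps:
-2291/(1000 - 62) - 4090/1717 = -2291/938 - 4090*1/1717 = -2291*1/938 - 4090/1717 = -2291/938 - 4090/1717 = -7770067/1610546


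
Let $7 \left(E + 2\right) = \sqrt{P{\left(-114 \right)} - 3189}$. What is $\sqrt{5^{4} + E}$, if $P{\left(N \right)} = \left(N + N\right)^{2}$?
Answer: $\frac{\sqrt{30527 + 7 \sqrt{48795}}}{7} \approx 25.584$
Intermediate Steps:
$P{\left(N \right)} = 4 N^{2}$ ($P{\left(N \right)} = \left(2 N\right)^{2} = 4 N^{2}$)
$E = -2 + \frac{\sqrt{48795}}{7}$ ($E = -2 + \frac{\sqrt{4 \left(-114\right)^{2} - 3189}}{7} = -2 + \frac{\sqrt{4 \cdot 12996 - 3189}}{7} = -2 + \frac{\sqrt{51984 - 3189}}{7} = -2 + \frac{\sqrt{48795}}{7} \approx 29.557$)
$\sqrt{5^{4} + E} = \sqrt{5^{4} - \left(2 - \frac{\sqrt{48795}}{7}\right)} = \sqrt{625 - \left(2 - \frac{\sqrt{48795}}{7}\right)} = \sqrt{623 + \frac{\sqrt{48795}}{7}}$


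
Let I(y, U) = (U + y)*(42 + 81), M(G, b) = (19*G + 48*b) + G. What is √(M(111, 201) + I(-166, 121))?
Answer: √6333 ≈ 79.580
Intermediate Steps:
M(G, b) = 20*G + 48*b
I(y, U) = 123*U + 123*y (I(y, U) = (U + y)*123 = 123*U + 123*y)
√(M(111, 201) + I(-166, 121)) = √((20*111 + 48*201) + (123*121 + 123*(-166))) = √((2220 + 9648) + (14883 - 20418)) = √(11868 - 5535) = √6333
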